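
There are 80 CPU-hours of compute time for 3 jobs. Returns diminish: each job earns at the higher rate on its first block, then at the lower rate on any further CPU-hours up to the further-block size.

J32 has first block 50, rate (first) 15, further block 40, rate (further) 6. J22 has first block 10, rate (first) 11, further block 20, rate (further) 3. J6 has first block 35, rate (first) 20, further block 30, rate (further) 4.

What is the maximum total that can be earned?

1375

Treat each block as its own option and order by rate: J6/T1 20 > J32/T1 15 > J22/T1 11 > J32/T2 6 > J6/T2 4 > J22/T2 3.
Fill J6 T1 block (35 at 20) ; 45 left.
45 remain; put them into J32 T1 at 15.
Total = 20×35 + 15×45 = 1375.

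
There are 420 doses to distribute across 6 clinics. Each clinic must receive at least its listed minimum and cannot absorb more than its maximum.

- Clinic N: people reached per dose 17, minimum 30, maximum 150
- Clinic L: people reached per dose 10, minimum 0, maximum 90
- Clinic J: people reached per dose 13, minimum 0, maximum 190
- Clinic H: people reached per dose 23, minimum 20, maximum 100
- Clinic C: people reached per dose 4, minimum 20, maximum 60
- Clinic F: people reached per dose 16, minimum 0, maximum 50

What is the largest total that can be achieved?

7030

Meeting every minimum uses 30+0+0+20+20+0 = 70 doses, leaving 350.
Rank by people reached per dose: Clinic H 23 > Clinic N 17 > Clinic F 16 > Clinic J 13 > Clinic L 10 > Clinic C 4.
Clinic H takes 80 more to reach its cap of 100 → 270 left.
Give Clinic N 120 more to hit its cap of 150 → 150 left.
Give Clinic F 50 more to hit its cap of 50 → 100 left.
Clinic J: +100 (room for 190) → 100. Pool exhausted.
Total = 17×150 + 13×100 + 23×100 + 4×20 + 16×50 = 7030.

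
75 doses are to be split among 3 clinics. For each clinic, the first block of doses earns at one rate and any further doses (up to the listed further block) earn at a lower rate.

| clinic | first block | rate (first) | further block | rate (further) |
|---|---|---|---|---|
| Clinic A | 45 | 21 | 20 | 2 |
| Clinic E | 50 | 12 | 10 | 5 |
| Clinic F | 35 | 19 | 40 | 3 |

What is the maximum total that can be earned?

Order all 6 blocks by rate: Clinic A/tier1 21 > Clinic F/tier1 19 > Clinic E/tier1 12 > Clinic E/tier2 5 > Clinic F/tier2 3 > Clinic A/tier2 2.
Clinic A tier1 at 21: fill all 45 → 30 left.
Clinic F/tier1: +30 of 35 at 19; pool empty.
Total = 21×45 + 19×30 = 1515.

1515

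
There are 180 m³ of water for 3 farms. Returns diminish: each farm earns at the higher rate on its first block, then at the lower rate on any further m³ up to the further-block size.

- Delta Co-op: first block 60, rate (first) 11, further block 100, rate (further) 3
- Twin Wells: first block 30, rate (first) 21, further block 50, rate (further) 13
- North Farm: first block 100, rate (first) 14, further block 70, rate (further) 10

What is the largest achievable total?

2680

Order all 6 blocks by rate: Twin Wells/tier1 21 > North Farm/tier1 14 > Twin Wells/tier2 13 > Delta Co-op/tier1 11 > North Farm/tier2 10 > Delta Co-op/tier2 3.
Twin Wells/tier1 (21): +30 → 150 left.
North Farm tier1 at 14: fill all 100 → 50 left.
Fill Twin Wells tier2 block (50 at 13) → 0 left.
Total = 21×30 + 14×100 + 13×50 = 2680.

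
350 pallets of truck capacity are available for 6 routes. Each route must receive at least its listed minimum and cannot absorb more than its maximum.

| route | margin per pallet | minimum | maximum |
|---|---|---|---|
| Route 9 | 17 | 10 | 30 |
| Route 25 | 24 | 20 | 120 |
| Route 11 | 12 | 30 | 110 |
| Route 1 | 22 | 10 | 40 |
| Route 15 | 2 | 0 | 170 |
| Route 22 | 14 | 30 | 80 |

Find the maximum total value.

6350

Meeting every minimum uses 10+20+30+10+0+30 = 100 pallets, leaving 250.
Highest margin per pallet first: Route 25 24 > Route 1 22 > Route 9 17 > Route 22 14 > Route 11 12 > Route 15 2.
Route 25: +100 to 120 (cap) — 150 left.
Route 1 takes 30 more to reach its cap of 40 — 120 left.
Give Route 9 20 more to hit its cap of 30 — 100 left.
Route 22 takes 50 more to reach its cap of 80 — 50 left.
Route 11: +50 (room for 80) → 80. Pool exhausted.
Total = 17×30 + 24×120 + 12×80 + 22×40 + 14×80 = 6350.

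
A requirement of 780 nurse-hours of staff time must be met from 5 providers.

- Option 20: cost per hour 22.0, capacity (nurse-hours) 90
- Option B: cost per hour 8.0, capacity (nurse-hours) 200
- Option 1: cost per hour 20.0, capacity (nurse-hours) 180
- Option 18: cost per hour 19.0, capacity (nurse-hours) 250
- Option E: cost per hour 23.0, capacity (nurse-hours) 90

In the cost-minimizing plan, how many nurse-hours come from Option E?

60

Use providers in increasing cost order.
Option B at 8.0: take all 200 nurse-hours → 580 still needed.
Option 18 (19.0): use full 250 → 330 nurse-hours to go.
Option 1 at 20.0: take all 180 nurse-hours → 150 still needed.
Take 90 from Option 20 at 22.0 → need 60 more.
Take 60 from Option E at 23.0 to finish.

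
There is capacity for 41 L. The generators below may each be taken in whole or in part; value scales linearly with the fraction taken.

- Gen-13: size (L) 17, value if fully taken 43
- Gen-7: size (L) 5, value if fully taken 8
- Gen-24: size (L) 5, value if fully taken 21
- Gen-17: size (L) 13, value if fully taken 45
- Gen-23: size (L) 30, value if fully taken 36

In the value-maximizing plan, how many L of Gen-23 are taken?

1

Best value per unit of size first: Gen-24 21/5≈4.2, Gen-17 45/13≈3.46, Gen-13 43/17≈2.53, Gen-7 8/5≈1.6, Gen-23 36/30≈1.2.
Gen-24: take in full, 5 L for value 21 — 36 left.
Take all of Gen-17 (13 L, value 45) — 23 L left.
Gen-13: take in full, 17 L for value 43 — 6 left.
Gen-7: take in full, 5 L for value 8 — 1 left.
1 L left: a 1/30 share of Gen-23 gives 36×1/30 = 1.2.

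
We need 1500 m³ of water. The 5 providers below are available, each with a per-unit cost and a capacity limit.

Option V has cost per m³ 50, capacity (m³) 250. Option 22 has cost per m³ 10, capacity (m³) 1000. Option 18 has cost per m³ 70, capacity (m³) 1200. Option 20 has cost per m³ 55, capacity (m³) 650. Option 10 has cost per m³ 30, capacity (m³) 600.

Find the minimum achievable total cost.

Fill from the cheapest provider first.
Option 22 (10): use full 1000 ; 500 m³ to go.
Take 500 from Option 10 at 30 to finish.
Option V, Option 20, Option 18: unused.
Cost = 1000×10 + 500×30 = 25000.

25000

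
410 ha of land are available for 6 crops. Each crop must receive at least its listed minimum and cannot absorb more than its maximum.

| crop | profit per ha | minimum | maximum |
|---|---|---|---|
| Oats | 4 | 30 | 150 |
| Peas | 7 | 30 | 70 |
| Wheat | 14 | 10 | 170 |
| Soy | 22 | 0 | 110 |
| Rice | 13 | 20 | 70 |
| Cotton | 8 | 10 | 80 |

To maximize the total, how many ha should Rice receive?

60

Meeting every minimum uses 30+30+10+0+20+10 = 100 ha, leaving 310.
Order the crops by profit per ha: Soy 22 > Wheat 14 > Rice 13 > Cotton 8 > Peas 7 > Oats 4.
Soy: +110 to 110 (cap) ; 200 left.
Wheat takes 160 more to reach its cap of 170 ; 40 left.
Rice has room for 50 more but only 40 remain, so it gets 60.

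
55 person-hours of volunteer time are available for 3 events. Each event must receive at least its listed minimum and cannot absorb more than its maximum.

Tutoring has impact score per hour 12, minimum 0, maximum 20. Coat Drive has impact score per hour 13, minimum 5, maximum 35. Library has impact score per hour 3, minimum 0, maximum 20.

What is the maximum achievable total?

Meeting every minimum uses 0+5+0 = 5 person-hours, leaving 50.
Order the events by impact score per hour: Coat Drive 13 > Tutoring 12 > Library 3.
Coat Drive takes 30 more to reach its cap of 35 ; 20 left.
Tutoring: +20 to 20 (cap) ; 0 left.
Total = 12×20 + 13×35 = 695.

695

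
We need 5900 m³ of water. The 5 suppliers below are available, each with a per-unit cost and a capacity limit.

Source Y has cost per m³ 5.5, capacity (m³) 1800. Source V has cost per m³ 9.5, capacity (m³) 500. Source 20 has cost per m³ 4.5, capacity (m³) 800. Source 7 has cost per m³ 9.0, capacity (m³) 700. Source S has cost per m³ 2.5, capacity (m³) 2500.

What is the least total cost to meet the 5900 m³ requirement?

27000

Cheapest first:
Source S at 2.5: take all 2500 m³ → 3400 still needed.
Source 20 (4.5): use full 800 → 2600 m³ to go.
Source Y (5.5): use full 1800 → 800 m³ to go.
Take 700 from Source 7 at 9.0 → need 100 more.
Source V at 9.5: take 100 of its 500 → requirement met.
Cost = 2500×2.5 + 800×4.5 + 1800×5.5 + 700×9.0 + 100×9.5 = 27000.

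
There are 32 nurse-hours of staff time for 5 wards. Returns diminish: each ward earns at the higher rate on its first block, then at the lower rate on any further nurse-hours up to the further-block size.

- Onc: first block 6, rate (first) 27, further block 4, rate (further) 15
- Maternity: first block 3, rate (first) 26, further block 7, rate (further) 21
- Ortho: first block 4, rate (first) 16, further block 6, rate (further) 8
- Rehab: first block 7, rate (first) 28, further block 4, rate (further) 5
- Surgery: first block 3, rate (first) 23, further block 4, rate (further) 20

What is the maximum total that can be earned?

Rank every tier by rate: Rehab/T1 28 > Onc/T1 27 > Maternity/T1 26 > Surgery/T1 23 > Maternity/T2 21 > Surgery/T2 20 > Ortho/T1 16 > Onc/T2 15 > Ortho/T2 8 > Rehab/T2 5.
Rehab/T1 (28): +7 ; 25 left.
Fill Onc T1 block (6 at 27) ; 19 left.
Maternity T1 at 26: fill all 3 ; 16 left.
Surgery/T1 (23): +3 ; 13 left.
Fill Maternity T2 block (7 at 21) ; 6 left.
Fill Surgery T2 block (4 at 20) ; 2 left.
2 remain; put them into Ortho T1 at 16.
Total = 28×7 + 27×6 + 26×3 + 23×3 + 21×7 + 20×4 + 16×2 = 764.

764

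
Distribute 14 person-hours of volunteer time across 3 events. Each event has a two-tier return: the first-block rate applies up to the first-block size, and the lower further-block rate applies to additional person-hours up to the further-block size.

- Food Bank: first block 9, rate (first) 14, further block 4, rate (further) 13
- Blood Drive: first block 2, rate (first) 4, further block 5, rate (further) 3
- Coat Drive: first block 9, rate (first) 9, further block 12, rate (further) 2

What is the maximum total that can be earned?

Order all 6 blocks by rate: Food Bank/T1 14 > Food Bank/T2 13 > Coat Drive/T1 9 > Blood Drive/T1 4 > Blood Drive/T2 3 > Coat Drive/T2 2.
Fill Food Bank T1 block (9 at 14) → 5 left.
Food Bank T2 at 13: fill all 4 → 1 left.
1 remain; put them into Coat Drive T1 at 9.
Total = 14×9 + 13×4 + 9×1 = 187.

187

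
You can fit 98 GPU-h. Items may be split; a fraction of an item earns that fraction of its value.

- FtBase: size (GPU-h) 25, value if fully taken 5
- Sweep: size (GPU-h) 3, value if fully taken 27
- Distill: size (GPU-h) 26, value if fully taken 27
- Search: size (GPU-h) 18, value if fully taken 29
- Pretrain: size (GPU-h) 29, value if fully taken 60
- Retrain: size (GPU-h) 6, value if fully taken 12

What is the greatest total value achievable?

158.2

Sort by value density: Sweep 27/3≈9, Pretrain 60/29≈2.07, Retrain 12/6≈2, Search 29/18≈1.61, Distill 27/26≈1.04, FtBase 5/25≈0.2.
All 3 GPU-h of Sweep fit (value 27) ; 95 remain.
Pretrain: take in full, 29 GPU-h for value 60 ; 66 left.
Retrain: take in full, 6 GPU-h for value 12 ; 60 left.
Take all of Search (18 GPU-h, value 29) ; 42 GPU-h left.
All 26 GPU-h of Distill fit (value 27) ; 16 remain.
16 GPU-h left: a 16/25 share of FtBase gives 5×16/25 = 3.2.
Total value = 158.2.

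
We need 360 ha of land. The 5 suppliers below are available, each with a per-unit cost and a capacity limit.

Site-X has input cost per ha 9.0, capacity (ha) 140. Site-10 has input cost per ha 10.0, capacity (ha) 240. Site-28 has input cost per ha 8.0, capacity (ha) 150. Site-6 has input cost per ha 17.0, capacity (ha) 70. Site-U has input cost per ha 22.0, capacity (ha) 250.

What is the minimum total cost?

3160

Use suppliers in increasing cost order.
Site-28 (8.0): use full 150 — 210 ha to go.
Take 140 from Site-X at 9.0 — need 70 more.
Take 70 from Site-10 at 10.0 to finish.
Site-6, Site-U: unused.
Cost = 150×8.0 + 140×9.0 + 70×10.0 = 3160.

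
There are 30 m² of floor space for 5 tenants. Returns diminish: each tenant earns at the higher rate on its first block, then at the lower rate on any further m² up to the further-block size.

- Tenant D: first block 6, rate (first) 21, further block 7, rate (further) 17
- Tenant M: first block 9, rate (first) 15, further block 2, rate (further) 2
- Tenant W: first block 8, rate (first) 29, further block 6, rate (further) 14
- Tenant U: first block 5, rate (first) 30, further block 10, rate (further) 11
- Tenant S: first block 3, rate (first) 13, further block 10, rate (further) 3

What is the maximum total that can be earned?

687

Treat each block as its own option and order by rate: Tenant U/first 30 > Tenant W/first 29 > Tenant D/first 21 > Tenant D/second 17 > Tenant M/first 15 > Tenant W/second 14 > Tenant S/first 13 > Tenant U/second 11 > Tenant S/second 3 > Tenant M/second 2.
Tenant U first at 30: fill all 5 → 25 left.
Tenant W/first (29): +8 → 17 left.
Tenant D first at 21: fill all 6 → 11 left.
Fill Tenant D second block (7 at 17) → 4 left.
Tenant M/first: +4 of 9 at 15; pool empty.
Total = 30×5 + 29×8 + 21×6 + 17×7 + 15×4 = 687.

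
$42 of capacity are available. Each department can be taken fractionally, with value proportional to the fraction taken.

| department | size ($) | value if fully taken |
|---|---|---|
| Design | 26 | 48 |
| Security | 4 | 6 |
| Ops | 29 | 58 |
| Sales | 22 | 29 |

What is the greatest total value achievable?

82

Best value per unit of size first: Ops 58/29≈2, Design 48/26≈1.85, Security 6/4≈1.5, Sales 29/22≈1.32.
Ops: take in full, 29 $ for value 58 ; 13 left.
Fill the last 13 $ with part of Design: 13/26 of it earns 24.
Total value = 82.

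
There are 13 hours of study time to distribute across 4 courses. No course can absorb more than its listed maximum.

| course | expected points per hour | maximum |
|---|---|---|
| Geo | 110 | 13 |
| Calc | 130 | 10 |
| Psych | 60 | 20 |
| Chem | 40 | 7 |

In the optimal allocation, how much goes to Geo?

3

Highest expected points per hour first: Calc 130 > Geo 110 > Psych 60 > Chem 40.
Give Calc 10 to hit its cap of 10 ; 3 left.
Geo: +3 (room for 13) → 3. Pool exhausted.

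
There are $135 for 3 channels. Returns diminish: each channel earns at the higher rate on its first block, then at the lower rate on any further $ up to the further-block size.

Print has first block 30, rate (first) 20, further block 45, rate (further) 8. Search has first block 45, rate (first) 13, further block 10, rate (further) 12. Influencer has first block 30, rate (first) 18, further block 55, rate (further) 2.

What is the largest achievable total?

Rank every tier by rate: Print/T1 20 > Influencer/T1 18 > Search/T1 13 > Search/T2 12 > Print/T2 8 > Influencer/T2 2.
Print/T1 (20): +30 — 105 left.
Influencer T1 at 18: fill all 30 — 75 left.
Fill Search T1 block (45 at 13) — 30 left.
Fill Search T2 block (10 at 12) — 20 left.
Print T2 at 8: only 20 left, fill 20.
Total = 20×30 + 18×30 + 13×45 + 12×10 + 8×20 = 2005.

2005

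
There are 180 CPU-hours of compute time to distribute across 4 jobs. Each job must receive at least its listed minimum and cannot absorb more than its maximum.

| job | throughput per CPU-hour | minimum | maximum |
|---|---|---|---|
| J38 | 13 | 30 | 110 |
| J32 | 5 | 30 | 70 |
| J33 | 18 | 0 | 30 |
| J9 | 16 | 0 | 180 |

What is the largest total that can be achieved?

2520

Meeting every minimum uses 30+30+0+0 = 60 CPU-hours, leaving 120.
Rank by throughput per CPU-hour: J33 18 > J9 16 > J38 13 > J32 5.
Give J33 30 more to hit its cap of 30 → 90 left.
J9 has room for 180 more but only 90 remain, so it gets 90.
Total = 13×30 + 5×30 + 18×30 + 16×90 = 2520.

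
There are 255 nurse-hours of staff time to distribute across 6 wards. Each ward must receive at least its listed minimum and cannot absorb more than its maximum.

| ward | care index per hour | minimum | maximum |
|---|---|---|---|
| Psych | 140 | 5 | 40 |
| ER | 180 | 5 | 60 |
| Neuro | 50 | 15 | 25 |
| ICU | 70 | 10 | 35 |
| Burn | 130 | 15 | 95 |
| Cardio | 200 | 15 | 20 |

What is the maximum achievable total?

Meeting every minimum uses 5+5+15+10+15+15 = 65 nurse-hours, leaving 190.
Highest care index per hour first: Cardio 200 > ER 180 > Psych 140 > Burn 130 > ICU 70 > Neuro 50.
Cardio takes 5 more to reach its cap of 20 — 185 left.
Give ER 55 more to hit its cap of 60 — 130 left.
Give Psych 35 more to hit its cap of 40 — 95 left.
Burn: +80 to 95 (cap) — 15 left.
Only 15 left; ICU takes them to reach 25.
Total = 140×40 + 180×60 + 50×15 + 70×25 + 130×95 + 200×20 = 35250.

35250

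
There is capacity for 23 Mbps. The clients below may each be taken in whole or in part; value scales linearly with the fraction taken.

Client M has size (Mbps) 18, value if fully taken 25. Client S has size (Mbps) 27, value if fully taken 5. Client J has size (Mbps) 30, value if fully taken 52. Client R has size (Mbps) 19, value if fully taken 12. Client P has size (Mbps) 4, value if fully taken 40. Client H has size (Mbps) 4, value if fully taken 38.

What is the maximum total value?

104

Sort by value density: Client P 40/4≈10, Client H 38/4≈9.5, Client J 52/30≈1.73, Client M 25/18≈1.39, Client R 12/19≈0.632, Client S 5/27≈0.185.
Client P: take in full, 4 Mbps for value 40 — 19 left.
Client H: take in full, 4 Mbps for value 38 — 15 left.
Only 15 Mbps remain; take 15/30 of Client J for value 52×15/30 = 26.
Total value = 104.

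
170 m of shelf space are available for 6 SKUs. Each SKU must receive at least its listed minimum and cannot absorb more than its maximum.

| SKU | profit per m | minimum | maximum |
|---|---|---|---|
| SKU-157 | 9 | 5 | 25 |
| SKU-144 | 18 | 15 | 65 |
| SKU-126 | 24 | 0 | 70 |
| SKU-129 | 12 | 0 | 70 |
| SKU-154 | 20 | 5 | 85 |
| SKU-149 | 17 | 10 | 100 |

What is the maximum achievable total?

3565

Meeting every minimum uses 5+15+0+0+5+10 = 35 m, leaving 135.
Highest profit per m first: SKU-126 24 > SKU-154 20 > SKU-144 18 > SKU-149 17 > SKU-129 12 > SKU-157 9.
SKU-126 takes 70 more to reach its cap of 70 — 65 left.
Only 65 left; SKU-154 takes them to reach 70.
Total = 9×5 + 18×15 + 24×70 + 20×70 + 17×10 = 3565.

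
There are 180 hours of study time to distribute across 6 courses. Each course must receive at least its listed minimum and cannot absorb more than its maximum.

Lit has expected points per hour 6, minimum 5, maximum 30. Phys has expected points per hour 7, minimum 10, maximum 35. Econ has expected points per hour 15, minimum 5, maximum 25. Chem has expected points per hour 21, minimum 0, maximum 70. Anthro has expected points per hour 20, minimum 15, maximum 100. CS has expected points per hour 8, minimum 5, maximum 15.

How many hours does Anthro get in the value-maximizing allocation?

85

Meeting every minimum uses 5+10+5+0+15+5 = 40 hours, leaving 140.
Rank by expected points per hour: Chem 21 > Anthro 20 > Econ 15 > CS 8 > Phys 7 > Lit 6.
Chem: +70 to 70 (cap) → 70 left.
Anthro has room for 85 more but only 70 remain, so it gets 85.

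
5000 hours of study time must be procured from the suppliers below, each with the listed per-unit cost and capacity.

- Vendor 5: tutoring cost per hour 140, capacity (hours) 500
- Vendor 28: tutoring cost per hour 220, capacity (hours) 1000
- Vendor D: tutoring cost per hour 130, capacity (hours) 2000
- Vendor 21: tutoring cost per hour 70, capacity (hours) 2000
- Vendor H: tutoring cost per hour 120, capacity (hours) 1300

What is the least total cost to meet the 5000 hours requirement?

Cheapest first:
Take 2000 from Vendor 21 at 70 → need 3000 more.
Take 1300 from Vendor H at 120 → need 1700 more.
Take 1700 from Vendor D at 130 to finish.
Vendor 5, Vendor 28: unused.
Cost = 2000×70 + 1300×120 + 1700×130 = 517000.

517000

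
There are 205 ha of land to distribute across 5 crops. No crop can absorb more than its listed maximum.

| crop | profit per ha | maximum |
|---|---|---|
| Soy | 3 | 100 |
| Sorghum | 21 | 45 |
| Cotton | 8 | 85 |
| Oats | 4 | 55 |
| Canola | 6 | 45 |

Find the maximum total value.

2015

Order the crops by profit per ha: Sorghum 21 > Cotton 8 > Canola 6 > Oats 4 > Soy 3.
Sorghum takes 45 to reach its cap of 45 — 160 left.
Cotton takes 85 to reach its cap of 85 — 75 left.
Give Canola 45 to hit its cap of 45 — 30 left.
Oats has room for 55 but only 30 remain, so it gets 30.
Total = 21×45 + 8×85 + 4×30 + 6×45 = 2015.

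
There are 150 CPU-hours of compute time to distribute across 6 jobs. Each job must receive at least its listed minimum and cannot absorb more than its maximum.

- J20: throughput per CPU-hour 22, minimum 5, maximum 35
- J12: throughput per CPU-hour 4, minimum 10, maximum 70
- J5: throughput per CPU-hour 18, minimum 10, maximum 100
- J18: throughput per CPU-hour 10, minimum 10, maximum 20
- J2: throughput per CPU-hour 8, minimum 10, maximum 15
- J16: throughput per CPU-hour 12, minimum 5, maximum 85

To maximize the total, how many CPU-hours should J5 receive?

80

Meeting every minimum uses 5+10+10+10+10+5 = 50 CPU-hours, leaving 100.
Rank by throughput per CPU-hour: J20 22 > J5 18 > J16 12 > J18 10 > J2 8 > J12 4.
J20: +30 to 35 (cap) — 70 left.
Only 70 left; J5 takes them to reach 80.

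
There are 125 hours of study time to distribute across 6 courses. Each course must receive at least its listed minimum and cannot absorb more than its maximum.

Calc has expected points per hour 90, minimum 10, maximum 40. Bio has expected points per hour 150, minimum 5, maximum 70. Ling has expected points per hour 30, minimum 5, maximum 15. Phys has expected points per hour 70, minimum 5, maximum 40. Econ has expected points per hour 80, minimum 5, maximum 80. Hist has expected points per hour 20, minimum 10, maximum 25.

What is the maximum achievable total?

Meeting every minimum uses 10+5+5+5+5+10 = 40 hours, leaving 85.
Highest expected points per hour first: Bio 150 > Calc 90 > Econ 80 > Phys 70 > Ling 30 > Hist 20.
Give Bio 65 more to hit its cap of 70 → 20 left.
Calc has room for 30 more but only 20 remain, so it gets 30.
Total = 90×30 + 150×70 + 30×5 + 70×5 + 80×5 + 20×10 = 14300.

14300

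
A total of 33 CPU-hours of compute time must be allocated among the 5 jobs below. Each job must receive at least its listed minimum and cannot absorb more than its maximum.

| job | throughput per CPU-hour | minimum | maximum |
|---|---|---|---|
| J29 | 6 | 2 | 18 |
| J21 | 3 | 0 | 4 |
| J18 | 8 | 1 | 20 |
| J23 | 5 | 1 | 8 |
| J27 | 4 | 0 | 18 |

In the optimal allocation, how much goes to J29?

Meeting every minimum uses 2+0+1+1+0 = 4 CPU-hours, leaving 29.
Rank by throughput per CPU-hour: J18 8 > J29 6 > J23 5 > J27 4 > J21 3.
Give J18 19 more to hit its cap of 20 ; 10 left.
Only 10 left; J29 takes them to reach 12.

12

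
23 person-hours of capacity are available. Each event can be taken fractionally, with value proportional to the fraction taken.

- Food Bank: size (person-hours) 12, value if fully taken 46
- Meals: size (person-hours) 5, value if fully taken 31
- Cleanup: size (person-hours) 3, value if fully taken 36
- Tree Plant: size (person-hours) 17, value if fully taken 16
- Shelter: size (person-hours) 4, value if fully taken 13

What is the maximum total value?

122.75

Rank by value-to-size ratio: Cleanup 36/3≈12, Meals 31/5≈6.2, Food Bank 46/12≈3.83, Shelter 13/4≈3.25, Tree Plant 16/17≈0.941.
Take all of Cleanup (3 person-hours, value 36) ; 20 person-hours left.
Meals: take in full, 5 person-hours for value 31 ; 15 left.
All 12 person-hours of Food Bank fit (value 46) ; 3 remain.
Fill the last 3 person-hours with part of Shelter: 3/4 of it earns 9.75.
Total value = 122.75.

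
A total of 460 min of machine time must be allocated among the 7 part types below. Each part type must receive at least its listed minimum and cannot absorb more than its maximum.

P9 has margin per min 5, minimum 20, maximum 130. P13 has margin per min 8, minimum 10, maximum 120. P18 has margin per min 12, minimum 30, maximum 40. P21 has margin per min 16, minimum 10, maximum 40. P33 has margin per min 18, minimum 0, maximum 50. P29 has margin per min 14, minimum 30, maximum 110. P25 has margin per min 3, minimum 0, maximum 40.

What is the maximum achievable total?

Meeting every minimum uses 20+10+30+10+0+30+0 = 100 min, leaving 360.
Order the part types by margin per min: P33 18 > P21 16 > P29 14 > P18 12 > P13 8 > P9 5 > P25 3.
P33: +50 to 50 (cap) ; 310 left.
P21: +30 to 40 (cap) ; 280 left.
P29 takes 80 more to reach its cap of 110 ; 200 left.
P18 takes 10 more to reach its cap of 40 ; 190 left.
P13 takes 110 more to reach its cap of 120 ; 80 left.
P9: +80 (room for 110) → 100. Pool exhausted.
Total = 5×100 + 8×120 + 12×40 + 16×40 + 18×50 + 14×110 = 5020.

5020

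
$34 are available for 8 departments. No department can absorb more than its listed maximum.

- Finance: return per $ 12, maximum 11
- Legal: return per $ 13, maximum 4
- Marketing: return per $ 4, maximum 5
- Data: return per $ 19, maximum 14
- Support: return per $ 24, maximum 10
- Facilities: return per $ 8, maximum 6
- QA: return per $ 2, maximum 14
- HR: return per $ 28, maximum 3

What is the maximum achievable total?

Highest return per $ first: HR 28 > Support 24 > Data 19 > Legal 13 > Finance 12 > Facilities 8 > Marketing 4 > QA 2.
HR takes 3 to reach its cap of 3 ; 31 left.
Support: +10 to 10 (cap) ; 21 left.
Data takes 14 to reach its cap of 14 ; 7 left.
Give Legal 4 to hit its cap of 4 ; 3 left.
Finance: +3 (room for 11) → 3. Pool exhausted.
Total = 12×3 + 13×4 + 19×14 + 24×10 + 28×3 = 678.

678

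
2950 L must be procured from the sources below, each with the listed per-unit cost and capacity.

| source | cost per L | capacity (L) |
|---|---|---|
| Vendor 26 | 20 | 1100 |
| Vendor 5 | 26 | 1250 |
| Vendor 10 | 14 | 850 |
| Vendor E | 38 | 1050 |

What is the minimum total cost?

59900

Fill from the cheapest source first.
Take 850 from Vendor 10 at 14 — need 2100 more.
Vendor 26 (20): use full 1100 — 1000 L to go.
Take 1000 from Vendor 5 at 26 to finish.
Vendor E: unused.
Cost = 850×14 + 1100×20 + 1000×26 = 59900.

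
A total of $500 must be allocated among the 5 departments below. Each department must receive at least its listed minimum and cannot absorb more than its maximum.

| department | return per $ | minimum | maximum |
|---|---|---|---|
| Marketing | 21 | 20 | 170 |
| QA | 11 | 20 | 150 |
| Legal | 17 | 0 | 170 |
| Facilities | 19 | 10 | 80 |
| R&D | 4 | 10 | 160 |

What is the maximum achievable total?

Meeting every minimum uses 20+20+0+10+10 = 60 $, leaving 440.
Highest return per $ first: Marketing 21 > Facilities 19 > Legal 17 > QA 11 > R&D 4.
Give Marketing 150 more to hit its cap of 170 → 290 left.
Facilities takes 70 more to reach its cap of 80 → 220 left.
Legal: +170 to 170 (cap) → 50 left.
Only 50 left; QA takes them to reach 70.
Total = 21×170 + 11×70 + 17×170 + 19×80 + 4×10 = 8790.

8790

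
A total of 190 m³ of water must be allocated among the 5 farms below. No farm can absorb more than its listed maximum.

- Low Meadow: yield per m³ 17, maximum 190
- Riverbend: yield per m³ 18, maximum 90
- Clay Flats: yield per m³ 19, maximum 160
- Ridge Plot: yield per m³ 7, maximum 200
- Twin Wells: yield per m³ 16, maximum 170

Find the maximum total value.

Highest yield per m³ first: Clay Flats 19 > Riverbend 18 > Low Meadow 17 > Twin Wells 16 > Ridge Plot 7.
Clay Flats: +160 to 160 (cap) — 30 left.
Riverbend has room for 90 but only 30 remain, so it gets 30.
Total = 18×30 + 19×160 = 3580.

3580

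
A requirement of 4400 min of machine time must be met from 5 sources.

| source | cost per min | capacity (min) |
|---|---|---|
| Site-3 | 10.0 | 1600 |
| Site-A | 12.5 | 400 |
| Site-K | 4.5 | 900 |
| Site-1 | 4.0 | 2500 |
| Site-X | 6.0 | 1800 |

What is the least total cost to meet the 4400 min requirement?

Fill from the cheapest source first.
Site-1 (4.0): use full 2500 → 1900 min to go.
Site-K at 4.5: take all 900 min → 1000 still needed.
Site-X at 6.0: take 1000 of its 1800 → requirement met.
Site-3, Site-A: unused.
Cost = 2500×4.0 + 900×4.5 + 1000×6.0 = 20050.

20050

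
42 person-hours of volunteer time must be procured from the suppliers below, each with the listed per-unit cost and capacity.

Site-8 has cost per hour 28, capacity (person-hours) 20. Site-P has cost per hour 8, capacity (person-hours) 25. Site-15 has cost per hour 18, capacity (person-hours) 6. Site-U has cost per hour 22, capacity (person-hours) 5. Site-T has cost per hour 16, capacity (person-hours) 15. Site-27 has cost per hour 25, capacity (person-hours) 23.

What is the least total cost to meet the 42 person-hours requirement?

476

Use suppliers in increasing cost order.
Site-P at 8: take all 25 person-hours ; 17 still needed.
Take 15 from Site-T at 16 ; need 2 more.
Take 2 from Site-15 at 18 to finish.
Site-U, Site-27, Site-8: unused.
Cost = 25×8 + 15×16 + 2×18 = 476.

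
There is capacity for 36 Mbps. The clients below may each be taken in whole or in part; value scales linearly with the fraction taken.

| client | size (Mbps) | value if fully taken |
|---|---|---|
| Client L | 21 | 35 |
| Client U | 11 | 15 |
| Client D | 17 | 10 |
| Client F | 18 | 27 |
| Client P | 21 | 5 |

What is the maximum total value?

Rank by value-to-size ratio: Client L 35/21≈1.67, Client F 27/18≈1.5, Client U 15/11≈1.36, Client D 10/17≈0.588, Client P 5/21≈0.238.
Take all of Client L (21 Mbps, value 35) → 15 Mbps left.
Only 15 Mbps remain; take 15/18 of Client F for value 27×15/18 = 22.5.
Total value = 57.5.

57.5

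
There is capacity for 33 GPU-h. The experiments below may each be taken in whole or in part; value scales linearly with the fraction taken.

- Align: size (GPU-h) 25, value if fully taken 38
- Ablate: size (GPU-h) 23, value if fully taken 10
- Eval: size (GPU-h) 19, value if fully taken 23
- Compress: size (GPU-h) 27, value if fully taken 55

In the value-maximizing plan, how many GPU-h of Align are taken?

6

Sort by value density: Compress 55/27≈2.04, Align 38/25≈1.52, Eval 23/19≈1.21, Ablate 10/23≈0.435.
All 27 GPU-h of Compress fit (value 55) ; 6 remain.
Only 6 GPU-h remain; take 6/25 of Align for value 38×6/25 = 9.12.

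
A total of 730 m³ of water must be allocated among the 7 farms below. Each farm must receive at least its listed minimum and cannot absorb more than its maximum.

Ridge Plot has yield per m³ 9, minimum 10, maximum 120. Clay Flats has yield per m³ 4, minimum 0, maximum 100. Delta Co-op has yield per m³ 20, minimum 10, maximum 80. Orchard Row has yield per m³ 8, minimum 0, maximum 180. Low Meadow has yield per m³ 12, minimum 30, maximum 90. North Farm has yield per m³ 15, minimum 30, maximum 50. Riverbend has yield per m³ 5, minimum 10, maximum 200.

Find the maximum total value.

6990

Meeting every minimum uses 10+0+10+0+30+30+10 = 90 m³, leaving 640.
Highest yield per m³ first: Delta Co-op 20 > North Farm 15 > Low Meadow 12 > Ridge Plot 9 > Orchard Row 8 > Riverbend 5 > Clay Flats 4.
Delta Co-op takes 70 more to reach its cap of 80 → 570 left.
North Farm takes 20 more to reach its cap of 50 → 550 left.
Low Meadow takes 60 more to reach its cap of 90 → 490 left.
Give Ridge Plot 110 more to hit its cap of 120 → 380 left.
Give Orchard Row 180 more to hit its cap of 180 → 200 left.
Riverbend: +190 to 200 (cap) → 10 left.
Clay Flats: +10 (room for 100) → 10. Pool exhausted.
Total = 9×120 + 4×10 + 20×80 + 8×180 + 12×90 + 15×50 + 5×200 = 6990.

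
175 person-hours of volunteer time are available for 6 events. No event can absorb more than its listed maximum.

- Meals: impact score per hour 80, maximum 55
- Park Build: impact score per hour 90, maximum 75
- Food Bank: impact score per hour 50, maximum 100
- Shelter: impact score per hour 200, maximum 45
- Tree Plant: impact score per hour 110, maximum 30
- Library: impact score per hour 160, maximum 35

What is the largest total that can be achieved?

Order the events by impact score per hour: Shelter 200 > Library 160 > Tree Plant 110 > Park Build 90 > Meals 80 > Food Bank 50.
Shelter: +45 to 45 (cap) — 130 left.
Library: +35 to 35 (cap) — 95 left.
Give Tree Plant 30 to hit its cap of 30 — 65 left.
Park Build: +65 (room for 75) → 65. Pool exhausted.
Total = 90×65 + 200×45 + 110×30 + 160×35 = 23750.

23750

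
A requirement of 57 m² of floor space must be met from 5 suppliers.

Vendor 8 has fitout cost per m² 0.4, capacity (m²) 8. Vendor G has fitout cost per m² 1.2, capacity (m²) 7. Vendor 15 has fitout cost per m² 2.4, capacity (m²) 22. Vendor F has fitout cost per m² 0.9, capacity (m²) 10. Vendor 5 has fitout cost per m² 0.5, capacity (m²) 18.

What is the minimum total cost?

63.2

Cheapest first:
Vendor 8 (0.4): use full 8 ; 49 m² to go.
Vendor 5 at 0.5: take all 18 m² ; 31 still needed.
Vendor F at 0.9: take all 10 m² ; 21 still needed.
Take 7 from Vendor G at 1.2 ; need 14 more.
Take 14 from Vendor 15 at 2.4 to finish.
Cost = 8×0.4 + 18×0.5 + 10×0.9 + 7×1.2 + 14×2.4 = 63.2.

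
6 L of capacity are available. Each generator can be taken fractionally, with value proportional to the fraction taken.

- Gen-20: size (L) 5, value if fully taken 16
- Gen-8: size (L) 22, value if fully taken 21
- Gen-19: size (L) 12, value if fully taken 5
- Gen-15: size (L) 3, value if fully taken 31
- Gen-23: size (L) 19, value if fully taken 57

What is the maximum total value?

40.6

Best value per unit of size first: Gen-15 31/3≈10.3, Gen-20 16/5≈3.2, Gen-23 57/19≈3, Gen-8 21/22≈0.955, Gen-19 5/12≈0.417.
All 3 L of Gen-15 fit (value 31) — 3 remain.
Fill the last 3 L with part of Gen-20: 3/5 of it earns 9.6.
Total value = 40.6.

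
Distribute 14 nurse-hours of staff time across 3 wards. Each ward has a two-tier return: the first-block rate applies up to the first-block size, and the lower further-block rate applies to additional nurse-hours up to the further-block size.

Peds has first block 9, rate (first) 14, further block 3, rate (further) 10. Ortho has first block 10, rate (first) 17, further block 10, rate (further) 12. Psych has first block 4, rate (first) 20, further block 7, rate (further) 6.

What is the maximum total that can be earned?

250

Order all 6 blocks by rate: Psych/T1 20 > Ortho/T1 17 > Peds/T1 14 > Ortho/T2 12 > Peds/T2 10 > Psych/T2 6.
Psych/T1 (20): +4 → 10 left.
Ortho T1 at 17: fill all 10 → 0 left.
Total = 20×4 + 17×10 = 250.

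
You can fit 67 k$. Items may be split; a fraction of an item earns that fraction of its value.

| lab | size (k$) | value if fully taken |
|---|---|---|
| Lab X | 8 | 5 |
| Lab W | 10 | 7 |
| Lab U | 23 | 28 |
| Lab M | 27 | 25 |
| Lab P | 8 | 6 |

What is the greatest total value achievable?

Sort by value density: Lab U 28/23≈1.22, Lab M 25/27≈0.926, Lab P 6/8≈0.75, Lab W 7/10≈0.7, Lab X 5/8≈0.625.
All 23 k$ of Lab U fit (value 28) — 44 remain.
All 27 k$ of Lab M fit (value 25) — 17 remain.
Take all of Lab P (8 k$, value 6) — 9 k$ left.
9 k$ left: a 9/10 share of Lab W gives 7×9/10 = 6.3.
Total value = 65.3.

65.3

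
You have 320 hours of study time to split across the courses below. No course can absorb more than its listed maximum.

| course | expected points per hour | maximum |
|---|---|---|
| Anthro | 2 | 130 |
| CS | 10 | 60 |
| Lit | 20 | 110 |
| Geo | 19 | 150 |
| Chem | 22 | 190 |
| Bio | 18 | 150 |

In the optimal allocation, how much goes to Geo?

20

Order the courses by expected points per hour: Chem 22 > Lit 20 > Geo 19 > Bio 18 > CS 10 > Anthro 2.
Give Chem 190 to hit its cap of 190 → 130 left.
Lit: +110 to 110 (cap) → 20 left.
Only 20 left; Geo takes them to reach 20.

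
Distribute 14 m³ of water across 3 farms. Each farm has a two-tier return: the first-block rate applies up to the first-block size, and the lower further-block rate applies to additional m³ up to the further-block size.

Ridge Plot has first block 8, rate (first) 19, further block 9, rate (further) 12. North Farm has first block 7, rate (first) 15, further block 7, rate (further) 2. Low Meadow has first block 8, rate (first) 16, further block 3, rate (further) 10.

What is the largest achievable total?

Treat each block as its own option and order by rate: Ridge Plot/T1 19 > Low Meadow/T1 16 > North Farm/T1 15 > Ridge Plot/T2 12 > Low Meadow/T2 10 > North Farm/T2 2.
Ridge Plot T1 at 19: fill all 8 → 6 left.
Low Meadow/T1: +6 of 8 at 16; pool empty.
Total = 19×8 + 16×6 = 248.

248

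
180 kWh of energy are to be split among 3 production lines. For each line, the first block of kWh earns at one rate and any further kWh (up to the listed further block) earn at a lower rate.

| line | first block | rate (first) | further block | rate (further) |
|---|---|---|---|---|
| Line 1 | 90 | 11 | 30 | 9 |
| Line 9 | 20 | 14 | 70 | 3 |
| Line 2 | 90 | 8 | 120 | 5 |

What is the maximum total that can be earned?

1860

Order all 6 blocks by rate: Line 9/T1 14 > Line 1/T1 11 > Line 1/T2 9 > Line 2/T1 8 > Line 2/T2 5 > Line 9/T2 3.
Fill Line 9 T1 block (20 at 14) ; 160 left.
Line 1/T1 (11): +90 ; 70 left.
Line 1/T2 (9): +30 ; 40 left.
Line 2/T1: +40 of 90 at 8; pool empty.
Total = 14×20 + 11×90 + 9×30 + 8×40 = 1860.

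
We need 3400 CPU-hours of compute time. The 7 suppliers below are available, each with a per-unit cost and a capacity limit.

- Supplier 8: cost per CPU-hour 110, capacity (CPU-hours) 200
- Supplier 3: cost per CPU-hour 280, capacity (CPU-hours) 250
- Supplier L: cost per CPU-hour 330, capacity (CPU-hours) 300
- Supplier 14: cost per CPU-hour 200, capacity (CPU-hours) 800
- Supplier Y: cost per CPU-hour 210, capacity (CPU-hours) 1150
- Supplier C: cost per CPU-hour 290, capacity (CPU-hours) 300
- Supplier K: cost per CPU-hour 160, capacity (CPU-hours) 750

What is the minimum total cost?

686000

Fill from the cheapest supplier first.
Supplier 8 at 110: take all 200 CPU-hours ; 3200 still needed.
Supplier K at 160: take all 750 CPU-hours ; 2450 still needed.
Supplier 14 at 200: take all 800 CPU-hours ; 1650 still needed.
Supplier Y (210): use full 1150 ; 500 CPU-hours to go.
Take 250 from Supplier 3 at 280 ; need 250 more.
Supplier C at 290: take 250 of its 300 ; requirement met.
Supplier L: unused.
Cost = 200×110 + 750×160 + 800×200 + 1150×210 + 250×280 + 250×290 = 686000.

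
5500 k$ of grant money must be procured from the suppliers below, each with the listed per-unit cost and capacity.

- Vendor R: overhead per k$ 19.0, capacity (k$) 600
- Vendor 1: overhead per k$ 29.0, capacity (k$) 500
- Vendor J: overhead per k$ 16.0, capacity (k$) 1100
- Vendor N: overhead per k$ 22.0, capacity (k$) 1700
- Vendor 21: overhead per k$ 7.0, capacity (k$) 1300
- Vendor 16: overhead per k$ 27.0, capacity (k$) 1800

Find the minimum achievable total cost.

Fill from the cheapest supplier first.
Vendor 21 (7.0): use full 1300 → 4200 k$ to go.
Vendor J (16.0): use full 1100 → 3100 k$ to go.
Take 600 from Vendor R at 19.0 → need 2500 more.
Take 1700 from Vendor N at 22.0 → need 800 more.
Take 800 from Vendor 16 at 27.0 to finish.
Vendor 1: unused.
Cost = 1300×7.0 + 1100×16.0 + 600×19.0 + 1700×22.0 + 800×27.0 = 97100.

97100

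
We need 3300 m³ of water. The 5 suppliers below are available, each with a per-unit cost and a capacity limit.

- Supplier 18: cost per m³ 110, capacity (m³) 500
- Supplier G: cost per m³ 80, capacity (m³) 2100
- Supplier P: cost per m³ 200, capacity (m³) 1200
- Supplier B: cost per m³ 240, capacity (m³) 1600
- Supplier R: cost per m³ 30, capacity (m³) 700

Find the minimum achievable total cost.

Use suppliers in increasing cost order.
Supplier R (30): use full 700 — 2600 m³ to go.
Take 2100 from Supplier G at 80 — need 500 more.
Take 500 from Supplier 18 at 110 — need 0 more.
Supplier P, Supplier B: unused.
Cost = 700×30 + 2100×80 + 500×110 = 244000.

244000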